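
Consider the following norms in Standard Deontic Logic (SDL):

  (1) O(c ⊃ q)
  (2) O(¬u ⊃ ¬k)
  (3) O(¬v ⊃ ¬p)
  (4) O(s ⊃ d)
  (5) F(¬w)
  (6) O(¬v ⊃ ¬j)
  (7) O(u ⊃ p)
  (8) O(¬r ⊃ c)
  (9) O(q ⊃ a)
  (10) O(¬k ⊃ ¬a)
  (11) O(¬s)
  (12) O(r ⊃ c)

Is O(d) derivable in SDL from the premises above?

No

Premise 4 is O(s ⊃ d), but O(s) is not derivable from the premises, so it does not yield O(d).
No other premise forces O(d). An ideal world satisfying every premise can still have d false, so O(d) is not derivable.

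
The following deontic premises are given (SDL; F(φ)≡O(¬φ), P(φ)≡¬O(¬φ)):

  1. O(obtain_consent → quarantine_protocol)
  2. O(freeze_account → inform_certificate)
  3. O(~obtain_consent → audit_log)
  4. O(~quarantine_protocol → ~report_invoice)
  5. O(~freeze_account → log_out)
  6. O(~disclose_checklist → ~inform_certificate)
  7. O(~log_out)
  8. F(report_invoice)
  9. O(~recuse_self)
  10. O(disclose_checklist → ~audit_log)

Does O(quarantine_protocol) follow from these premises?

From premise 7 we have O(~log_out).
Premise 5 is O(~freeze_account → log_out); contrapositively O(~log_out → freeze_account). Since O(~log_out) holds, K gives O(freeze_account).
Applying K to premise 2 (O(freeze_account → inform_certificate)) and O(freeze_account) yields O(inform_certificate).
Premise 6, O(~disclose_checklist → ~inform_certificate), contraposes to O(inform_certificate → disclose_checklist); with O(inform_certificate) we get O(disclose_checklist).
Applying K to premise 10 (O(disclose_checklist → ~audit_log)) and O(disclose_checklist) yields O(~audit_log).
Premise 3 is O(~obtain_consent → audit_log); contrapositively O(~audit_log → obtain_consent). Since O(~audit_log) holds, K gives O(obtain_consent).
With premise 1, O(obtain_consent → quarantine_protocol), the K-axiom yields O(quarantine_protocol).
Premises 4, 8, 9 do not contribute to this derivation.
So O(quarantine_protocol) follows.

Yes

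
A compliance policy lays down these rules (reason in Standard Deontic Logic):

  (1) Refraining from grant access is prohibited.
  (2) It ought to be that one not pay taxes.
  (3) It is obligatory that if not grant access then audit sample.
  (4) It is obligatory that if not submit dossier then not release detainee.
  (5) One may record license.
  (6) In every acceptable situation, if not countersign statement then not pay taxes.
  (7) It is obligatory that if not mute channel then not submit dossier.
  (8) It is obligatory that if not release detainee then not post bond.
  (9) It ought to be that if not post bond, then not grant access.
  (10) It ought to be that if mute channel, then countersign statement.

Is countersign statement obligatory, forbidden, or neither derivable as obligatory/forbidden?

Premise 1 is F(¬grant_access), i.e. O(grant_access).
Premise 9 is O(¬post_bond → ¬grant_access); contrapositively O(grant_access → post_bond). Since O(grant_access) holds, K gives O(post_bond).
The contrapositive of premise 8 (O(¬release_detainee → ¬post_bond)) is O(post_bond → release_detainee), and O(post_bond) is already established, so O(release_detainee).
The contrapositive of premise 4 (O(¬submit_dossier → ¬release_detainee)) is O(release_detainee → submit_dossier), and O(release_detainee) is already established, so O(submit_dossier).
Premise 7 is O(¬mute_channel → ¬submit_dossier); contrapositively O(submit_dossier → mute_channel). Since O(submit_dossier) holds, K gives O(mute_channel).
Premise 10 is O(mute_channel → countersign_statement); since O(mute_channel), deontic closure gives O(countersign_statement).
Premises 2, 3, 5, 6 do not contribute to this derivation.
Hence countersign_statement is obligatory.

Obligatory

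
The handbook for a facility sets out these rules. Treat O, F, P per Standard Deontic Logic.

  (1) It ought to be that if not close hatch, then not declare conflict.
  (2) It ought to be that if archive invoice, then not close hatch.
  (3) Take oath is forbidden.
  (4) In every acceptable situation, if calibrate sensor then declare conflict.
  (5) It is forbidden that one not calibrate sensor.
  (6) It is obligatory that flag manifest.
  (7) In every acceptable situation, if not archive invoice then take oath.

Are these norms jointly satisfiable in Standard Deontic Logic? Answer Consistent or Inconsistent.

Premise 5, F(¬calibrate_sensor), is equivalent to O(calibrate_sensor).
From O(calibrate_sensor) and premise 4, O(calibrate_sensor → declare_conflict), we obtain O(declare_conflict).
Premise 1, O(¬close_hatch → ¬declare_conflict), contraposes to O(declare_conflict → close_hatch); with O(declare_conflict) we get O(close_hatch).
Premise 2 is O(archive_invoice → ¬close_hatch); contrapositively O(close_hatch → ¬archive_invoice). Since O(close_hatch) holds, K gives O(¬archive_invoice).
With premise 7, O(¬archive_invoice → take_oath), the K-axiom yields O(take_oath).
Yet premise 3 is F(take_oath), i.e. O(¬take_oath).
We now have both O(take_oath) and O(¬take_oath) — take_oath is simultaneously obligatory and forbidden, violating the D-axiom.

Inconsistent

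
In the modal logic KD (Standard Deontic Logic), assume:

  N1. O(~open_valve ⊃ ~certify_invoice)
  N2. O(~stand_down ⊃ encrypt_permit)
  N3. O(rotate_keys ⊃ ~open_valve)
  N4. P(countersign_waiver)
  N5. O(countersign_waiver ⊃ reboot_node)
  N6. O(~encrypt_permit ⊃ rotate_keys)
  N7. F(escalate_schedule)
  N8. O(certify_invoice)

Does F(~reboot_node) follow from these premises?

No

Premise 5 is O(countersign_waiver ⊃ reboot_node), but O(countersign_waiver) is not derivable from the premises (the permission P(countersign_waiver) asserts only ~O(~countersign_waiver), not O(countersign_waiver)), so it does not yield O(reboot_node).
No other premise forces O(reboot_node). An ideal world satisfying every premise can still have ~reboot_node true, so F(~reboot_node) is not derivable.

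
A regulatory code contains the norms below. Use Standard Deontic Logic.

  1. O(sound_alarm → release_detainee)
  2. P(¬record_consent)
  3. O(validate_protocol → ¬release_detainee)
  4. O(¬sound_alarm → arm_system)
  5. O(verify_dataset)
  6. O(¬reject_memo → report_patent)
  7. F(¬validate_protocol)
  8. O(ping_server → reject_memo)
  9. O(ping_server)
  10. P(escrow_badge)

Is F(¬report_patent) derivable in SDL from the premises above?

Premise 6 is O(¬reject_memo → report_patent), but O(¬reject_memo) is not derivable from the premises, so it does not yield O(report_patent).
No other premise forces O(report_patent). An ideal world satisfying every premise can still have ¬report_patent true, so F(¬report_patent) is not derivable.

No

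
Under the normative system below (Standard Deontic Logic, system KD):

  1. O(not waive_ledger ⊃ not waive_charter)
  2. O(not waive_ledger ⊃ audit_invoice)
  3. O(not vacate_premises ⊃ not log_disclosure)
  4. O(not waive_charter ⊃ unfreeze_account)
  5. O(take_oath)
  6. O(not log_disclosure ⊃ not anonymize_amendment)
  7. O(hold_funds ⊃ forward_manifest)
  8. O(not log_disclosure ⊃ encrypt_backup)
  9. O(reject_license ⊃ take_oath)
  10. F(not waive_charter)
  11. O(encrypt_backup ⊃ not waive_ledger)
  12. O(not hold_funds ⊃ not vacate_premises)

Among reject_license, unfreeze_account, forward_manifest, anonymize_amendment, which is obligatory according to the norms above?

Premise 10, F(not waive_charter), is equivalent to O(waive_charter).
The contrapositive of premise 1 (O(not waive_ledger ⊃ not waive_charter)) is O(waive_charter ⊃ waive_ledger), and O(waive_charter) is already established, so O(waive_ledger).
Premise 11, O(encrypt_backup ⊃ not waive_ledger), contraposes to O(waive_ledger ⊃ not encrypt_backup); with O(waive_ledger) we get O(not encrypt_backup).
The contrapositive of premise 8 (O(not log_disclosure ⊃ encrypt_backup)) is O(not encrypt_backup ⊃ log_disclosure), and O(not encrypt_backup) is already established, so O(log_disclosure).
Premise 3 is O(not vacate_premises ⊃ not log_disclosure); contrapositively O(log_disclosure ⊃ vacate_premises). Since O(log_disclosure) holds, K gives O(vacate_premises).
Premise 12, O(not hold_funds ⊃ not vacate_premises), contraposes to O(vacate_premises ⊃ hold_funds); with O(vacate_premises) we get O(hold_funds).
Premise 7 is O(hold_funds ⊃ forward_manifest); since O(hold_funds), deontic closure gives O(forward_manifest).
So O(forward_manifest) holds — forward_manifest is obligatory. None of the other listed options is made obligatory by any chain of premises.

forward_manifest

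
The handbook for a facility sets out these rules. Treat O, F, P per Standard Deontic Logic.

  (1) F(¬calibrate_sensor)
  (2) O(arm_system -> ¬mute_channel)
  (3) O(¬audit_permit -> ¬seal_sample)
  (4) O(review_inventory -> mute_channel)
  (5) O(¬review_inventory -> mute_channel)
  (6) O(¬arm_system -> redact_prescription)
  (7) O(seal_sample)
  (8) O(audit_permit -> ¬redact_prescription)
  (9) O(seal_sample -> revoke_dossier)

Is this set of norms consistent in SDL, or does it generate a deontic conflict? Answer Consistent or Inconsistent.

Premises 4 and 5 cover both cases: O(review_inventory -> mute_channel) and O(¬review_inventory -> mute_channel). Since review_inventory ∨ ¬review_inventory is a tautology, O(mute_channel) follows.
Premise 2 is O(arm_system -> ¬mute_channel); contrapositively O(mute_channel -> ¬arm_system). Since O(mute_channel) holds, K gives O(¬arm_system).
Applying K to premise 6 (O(¬arm_system -> redact_prescription)) and O(¬arm_system) yields O(redact_prescription).
Premise 8 is O(audit_permit -> ¬redact_prescription); contrapositively O(redact_prescription -> ¬audit_permit). Since O(redact_prescription) holds, K gives O(¬audit_permit).
Premise 3 is O(¬audit_permit -> ¬seal_sample); since O(¬audit_permit), deontic closure gives O(¬seal_sample).
But premise 7 directly asserts O(seal_sample).
We now have both O(¬seal_sample) and O(seal_sample) — seal_sample is simultaneously obligatory and forbidden, violating the D-axiom.

Inconsistent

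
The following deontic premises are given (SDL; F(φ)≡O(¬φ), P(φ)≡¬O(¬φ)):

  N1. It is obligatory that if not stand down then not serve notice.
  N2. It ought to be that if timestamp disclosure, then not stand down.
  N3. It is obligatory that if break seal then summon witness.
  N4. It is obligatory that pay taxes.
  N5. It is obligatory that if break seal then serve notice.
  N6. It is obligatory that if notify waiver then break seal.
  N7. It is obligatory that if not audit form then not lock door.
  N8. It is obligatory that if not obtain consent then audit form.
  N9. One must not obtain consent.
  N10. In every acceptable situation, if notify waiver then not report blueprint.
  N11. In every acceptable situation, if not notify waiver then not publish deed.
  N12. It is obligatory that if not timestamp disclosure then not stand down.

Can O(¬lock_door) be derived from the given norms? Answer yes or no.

No

Premise 7 is O(¬audit_form → ¬lock_door), but O(¬audit_form) is not derivable from the premises, so it does not yield O(¬lock_door).
No other premise forces O(¬lock_door). An ideal world satisfying every premise can still have ¬lock_door false, so O(¬lock_door) is not derivable.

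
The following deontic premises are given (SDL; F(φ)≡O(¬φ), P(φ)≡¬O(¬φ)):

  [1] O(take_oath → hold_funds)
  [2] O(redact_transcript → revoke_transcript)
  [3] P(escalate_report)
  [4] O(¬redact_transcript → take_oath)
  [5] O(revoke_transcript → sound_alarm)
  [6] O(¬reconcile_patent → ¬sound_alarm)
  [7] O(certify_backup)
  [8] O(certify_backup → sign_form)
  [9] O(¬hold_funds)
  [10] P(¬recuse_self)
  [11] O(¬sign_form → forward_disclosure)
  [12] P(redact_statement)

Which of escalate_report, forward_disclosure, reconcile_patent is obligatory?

reconcile_patent

Premise 9 gives O(¬hold_funds).
Premise 1 is O(take_oath → hold_funds); contrapositively O(¬hold_funds → ¬take_oath). Since O(¬hold_funds) holds, K gives O(¬take_oath).
Premise 4 is O(¬redact_transcript → take_oath); contrapositively O(¬take_oath → redact_transcript). Since O(¬take_oath) holds, K gives O(redact_transcript).
Applying K to premise 2 (O(redact_transcript → revoke_transcript)) and O(redact_transcript) yields O(revoke_transcript).
Premise 5 is O(revoke_transcript → sound_alarm); since O(revoke_transcript), deontic closure gives O(sound_alarm).
Premise 6, O(¬reconcile_patent → ¬sound_alarm), contraposes to O(sound_alarm → reconcile_patent); with O(sound_alarm) we get O(reconcile_patent).
So O(reconcile_patent) holds — reconcile_patent is obligatory. None of the other listed options is made obligatory by any chain of premises.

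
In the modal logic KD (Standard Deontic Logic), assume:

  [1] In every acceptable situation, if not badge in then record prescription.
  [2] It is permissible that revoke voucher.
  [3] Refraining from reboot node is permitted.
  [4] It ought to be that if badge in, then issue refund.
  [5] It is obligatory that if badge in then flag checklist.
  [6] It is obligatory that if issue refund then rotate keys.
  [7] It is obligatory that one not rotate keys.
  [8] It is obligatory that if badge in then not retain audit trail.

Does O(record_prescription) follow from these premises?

Premise 7 states O(¬rotate_keys) outright.
Premise 6 is O(issue_refund → rotate_keys); contrapositively O(¬rotate_keys → ¬issue_refund). Since O(¬rotate_keys) holds, K gives O(¬issue_refund).
Premise 4, O(badge_in → issue_refund), contraposes to O(¬issue_refund → ¬badge_in); with O(¬issue_refund) we get O(¬badge_in).
With premise 1, O(¬badge_in → record_prescription), the K-axiom yields O(record_prescription).
Premises 2, 3, 5, 8 do not contribute to this derivation.
So O(record_prescription) follows.

Yes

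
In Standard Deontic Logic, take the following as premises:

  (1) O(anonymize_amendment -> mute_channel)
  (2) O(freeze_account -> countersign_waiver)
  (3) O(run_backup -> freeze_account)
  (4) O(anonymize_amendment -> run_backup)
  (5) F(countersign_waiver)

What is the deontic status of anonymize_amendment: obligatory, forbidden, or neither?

F(countersign_waiver) at premise 5 means O(~countersign_waiver).
Premise 2, O(freeze_account -> countersign_waiver), contraposes to O(~countersign_waiver -> ~freeze_account); with O(~countersign_waiver) we get O(~freeze_account).
The contrapositive of premise 3 (O(run_backup -> freeze_account)) is O(~freeze_account -> ~run_backup), and O(~freeze_account) is already established, so O(~run_backup).
Premise 4, O(anonymize_amendment -> run_backup), contraposes to O(~run_backup -> ~anonymize_amendment); with O(~run_backup) we get O(~anonymize_amendment).
Premise 1 does not contribute to this derivation.
Thus O(~anonymize_amendment), which is F(anonymize_amendment): anonymize_amendment is forbidden.

Forbidden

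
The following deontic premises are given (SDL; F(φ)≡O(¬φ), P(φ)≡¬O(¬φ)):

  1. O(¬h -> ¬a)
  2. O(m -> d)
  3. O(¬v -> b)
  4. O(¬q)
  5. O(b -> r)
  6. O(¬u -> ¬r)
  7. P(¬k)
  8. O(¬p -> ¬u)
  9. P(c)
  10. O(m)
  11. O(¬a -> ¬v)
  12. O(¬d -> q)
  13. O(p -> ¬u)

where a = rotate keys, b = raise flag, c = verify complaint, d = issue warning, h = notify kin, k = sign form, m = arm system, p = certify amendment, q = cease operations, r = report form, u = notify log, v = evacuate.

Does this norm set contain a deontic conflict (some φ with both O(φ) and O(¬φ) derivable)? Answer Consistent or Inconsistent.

Consistent

Premise 12 is O(¬d -> q), but O(¬d) is not derivable from the premises, so it does not yield O(q).
So O(q) is not derivable, and the apparent clash with O(¬q) does not arise.
A world satisfying every obligation exists (e.g. a=true, b=false, c=false, d=true, h=true, k=false, m=true, p=false, q=false, r=false, u=false, v=true); no atom is both obligatory and forbidden, so the set is consistent.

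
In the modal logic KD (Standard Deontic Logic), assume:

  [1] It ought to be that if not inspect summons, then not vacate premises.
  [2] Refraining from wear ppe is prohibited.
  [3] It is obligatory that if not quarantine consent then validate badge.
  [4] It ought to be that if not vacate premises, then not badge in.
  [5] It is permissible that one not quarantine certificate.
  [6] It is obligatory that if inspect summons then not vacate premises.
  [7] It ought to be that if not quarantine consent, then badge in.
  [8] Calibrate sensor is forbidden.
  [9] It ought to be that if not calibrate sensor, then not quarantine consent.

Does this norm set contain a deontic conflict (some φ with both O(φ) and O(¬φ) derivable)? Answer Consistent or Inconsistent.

Inconsistent

Premises 1 and 6 are O(¬inspect_summons → ¬vacate_premises) and O(inspect_summons → ¬vacate_premises); every ideal world satisfies ¬inspect_summons or inspect_summons, so in either case ¬vacate_premises holds — hence O(¬vacate_premises).
Applying K to premise 4 (O(¬vacate_premises → ¬badge_in)) and O(¬vacate_premises) yields O(¬badge_in).
Premise 7, O(¬quarantine_consent → badge_in), contraposes to O(¬badge_in → quarantine_consent); with O(¬badge_in) we get O(quarantine_consent).
Premise 9 is O(¬calibrate_sensor → ¬quarantine_consent); contrapositively O(quarantine_consent → calibrate_sensor). Since O(quarantine_consent) holds, K gives O(calibrate_sensor).
However, F(calibrate_sensor) at premise 8 amounts to O(¬calibrate_sensor).
We now have both O(calibrate_sensor) and O(¬calibrate_sensor) — calibrate_sensor is simultaneously obligatory and forbidden, violating the D-axiom.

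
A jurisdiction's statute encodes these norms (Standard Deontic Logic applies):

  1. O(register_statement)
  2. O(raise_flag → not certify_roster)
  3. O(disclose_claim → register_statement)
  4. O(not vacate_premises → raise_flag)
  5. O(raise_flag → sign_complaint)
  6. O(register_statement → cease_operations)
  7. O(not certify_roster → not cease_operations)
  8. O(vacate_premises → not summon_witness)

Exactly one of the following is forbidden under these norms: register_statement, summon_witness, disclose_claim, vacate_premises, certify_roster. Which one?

summon_witness

Premise 1 states O(register_statement) outright.
Applying K to premise 6 (O(register_statement → cease_operations)) and O(register_statement) yields O(cease_operations).
Premise 7, O(not certify_roster → not cease_operations), contraposes to O(cease_operations → certify_roster); with O(cease_operations) we get O(certify_roster).
The contrapositive of premise 2 (O(raise_flag → not certify_roster)) is O(certify_roster → not raise_flag), and O(certify_roster) is already established, so O(not raise_flag).
The contrapositive of premise 4 (O(not vacate_premises → raise_flag)) is O(not raise_flag → vacate_premises), and O(not raise_flag) is already established, so O(vacate_premises).
Applying K to premise 8 (O(vacate_premises → not summon_witness)) and O(vacate_premises) yields O(not summon_witness).
So O(not summon_witness) holds, i.e. summon_witness is forbidden. None of the other listed options is forbidden under the premises.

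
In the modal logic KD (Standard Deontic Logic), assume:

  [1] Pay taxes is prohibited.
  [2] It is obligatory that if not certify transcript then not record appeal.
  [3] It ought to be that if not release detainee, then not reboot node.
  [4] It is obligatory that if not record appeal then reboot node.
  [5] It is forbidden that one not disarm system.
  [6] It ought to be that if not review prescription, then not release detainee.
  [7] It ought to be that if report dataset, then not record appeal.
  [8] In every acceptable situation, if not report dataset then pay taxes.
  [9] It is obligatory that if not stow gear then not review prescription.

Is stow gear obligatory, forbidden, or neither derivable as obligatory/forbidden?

Premise 1, F(pay_taxes), is equivalent to O(¬pay_taxes).
Premise 8 is O(¬report_dataset → pay_taxes); contrapositively O(¬pay_taxes → report_dataset). Since O(¬pay_taxes) holds, K gives O(report_dataset).
From O(report_dataset) and premise 7, O(report_dataset → ¬record_appeal), we obtain O(¬record_appeal).
With premise 4, O(¬record_appeal → reboot_node), the K-axiom yields O(reboot_node).
The contrapositive of premise 3 (O(¬release_detainee → ¬reboot_node)) is O(reboot_node → release_detainee), and O(reboot_node) is already established, so O(release_detainee).
Premise 6 is O(¬review_prescription → ¬release_detainee); contrapositively O(release_detainee → review_prescription). Since O(release_detainee) holds, K gives O(review_prescription).
Premise 9 is O(¬stow_gear → ¬review_prescription); contrapositively O(review_prescription → stow_gear). Since O(review_prescription) holds, K gives O(stow_gear).
Premises 2, 5 do not contribute to this derivation.
Hence stow_gear is obligatory.

Obligatory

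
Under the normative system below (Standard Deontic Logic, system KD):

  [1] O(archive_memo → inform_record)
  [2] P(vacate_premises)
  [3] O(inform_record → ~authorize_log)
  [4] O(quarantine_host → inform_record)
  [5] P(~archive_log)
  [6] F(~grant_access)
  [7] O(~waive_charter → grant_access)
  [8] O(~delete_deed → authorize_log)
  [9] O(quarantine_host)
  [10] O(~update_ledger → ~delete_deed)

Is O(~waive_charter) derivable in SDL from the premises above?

No

Premise 7 is O(~waive_charter → grant_access); even if O(grant_access) held, inferring O(~waive_charter) would be affirming the consequent — invalid.
No other premise forces O(~waive_charter). An ideal world satisfying every premise can still have ~waive_charter false, so O(~waive_charter) is not derivable.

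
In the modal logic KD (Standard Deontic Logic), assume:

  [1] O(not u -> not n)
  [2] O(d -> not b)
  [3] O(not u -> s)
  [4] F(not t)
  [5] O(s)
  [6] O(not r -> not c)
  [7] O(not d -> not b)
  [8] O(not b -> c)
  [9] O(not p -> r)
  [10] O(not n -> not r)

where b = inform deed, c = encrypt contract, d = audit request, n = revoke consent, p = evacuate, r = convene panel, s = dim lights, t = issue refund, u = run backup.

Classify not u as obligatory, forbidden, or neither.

Forbidden

By case analysis on d: premise 2 gives O(d -> not b) and premise 7 gives O(not d -> not b), so O(not b) either way.
From O(not b) and premise 8, O(not b -> c), we obtain O(c).
Premise 6, O(not r -> not c), contraposes to O(c -> r); with O(c) we get O(r).
The contrapositive of premise 10 (O(not n -> not r)) is O(r -> n), and O(r) is already established, so O(n).
The contrapositive of premise 1 (O(not u -> not n)) is O(n -> u), and O(n) is already established, so O(u).
Premises 3, 4, 5, 9 do not contribute to this derivation.
Thus O(u), which is F(not u): not u is forbidden.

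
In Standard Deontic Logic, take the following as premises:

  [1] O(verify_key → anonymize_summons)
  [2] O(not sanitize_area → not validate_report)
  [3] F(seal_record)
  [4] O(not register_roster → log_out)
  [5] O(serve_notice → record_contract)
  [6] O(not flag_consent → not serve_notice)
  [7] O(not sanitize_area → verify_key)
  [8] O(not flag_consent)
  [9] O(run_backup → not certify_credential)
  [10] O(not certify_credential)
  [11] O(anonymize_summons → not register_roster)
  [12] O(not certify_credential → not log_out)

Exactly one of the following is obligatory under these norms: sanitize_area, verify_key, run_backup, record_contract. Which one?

sanitize_area

Premise 10 states O(not certify_credential) outright.
With premise 12, O(not certify_credential → not log_out), the K-axiom yields O(not log_out).
The contrapositive of premise 4 (O(not register_roster → log_out)) is O(not log_out → register_roster), and O(not log_out) is already established, so O(register_roster).
The contrapositive of premise 11 (O(anonymize_summons → not register_roster)) is O(register_roster → not anonymize_summons), and O(register_roster) is already established, so O(not anonymize_summons).
Premise 1, O(verify_key → anonymize_summons), contraposes to O(not anonymize_summons → not verify_key); with O(not anonymize_summons) we get O(not verify_key).
Premise 7, O(not sanitize_area → verify_key), contraposes to O(not verify_key → sanitize_area); with O(not verify_key) we get O(sanitize_area).
So O(sanitize_area) holds — sanitize_area is obligatory. None of the other listed options is made obligatory by any chain of premises.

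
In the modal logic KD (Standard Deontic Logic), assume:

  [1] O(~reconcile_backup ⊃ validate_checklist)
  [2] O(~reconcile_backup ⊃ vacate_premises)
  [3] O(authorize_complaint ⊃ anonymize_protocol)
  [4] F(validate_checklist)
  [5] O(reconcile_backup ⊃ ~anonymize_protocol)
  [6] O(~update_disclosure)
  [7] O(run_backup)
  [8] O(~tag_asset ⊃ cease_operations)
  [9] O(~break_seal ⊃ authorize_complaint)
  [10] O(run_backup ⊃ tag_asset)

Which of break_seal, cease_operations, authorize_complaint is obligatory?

break_seal

F(validate_checklist) at premise 4 means O(~validate_checklist).
Premise 1, O(~reconcile_backup ⊃ validate_checklist), contraposes to O(~validate_checklist ⊃ reconcile_backup); with O(~validate_checklist) we get O(reconcile_backup).
Applying K to premise 5 (O(reconcile_backup ⊃ ~anonymize_protocol)) and O(reconcile_backup) yields O(~anonymize_protocol).
Premise 3, O(authorize_complaint ⊃ anonymize_protocol), contraposes to O(~anonymize_protocol ⊃ ~authorize_complaint); with O(~anonymize_protocol) we get O(~authorize_complaint).
The contrapositive of premise 9 (O(~break_seal ⊃ authorize_complaint)) is O(~authorize_complaint ⊃ break_seal), and O(~authorize_complaint) is already established, so O(break_seal).
So O(break_seal) holds — break_seal is obligatory. None of the other listed options is made obligatory by any chain of premises.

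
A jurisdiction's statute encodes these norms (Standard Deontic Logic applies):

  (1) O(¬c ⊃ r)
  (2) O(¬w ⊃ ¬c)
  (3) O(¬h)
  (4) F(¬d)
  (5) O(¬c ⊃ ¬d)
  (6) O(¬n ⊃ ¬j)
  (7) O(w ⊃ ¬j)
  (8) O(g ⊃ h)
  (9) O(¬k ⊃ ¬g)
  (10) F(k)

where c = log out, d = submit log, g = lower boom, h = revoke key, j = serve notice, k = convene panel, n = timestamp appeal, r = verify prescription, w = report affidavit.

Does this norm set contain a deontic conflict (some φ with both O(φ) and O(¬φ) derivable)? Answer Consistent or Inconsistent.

Premise 8 is O(g ⊃ h), but O(g) is not derivable from the premises, so it does not yield O(h).
So O(h) is not derivable, and the apparent clash with O(¬h) does not arise.
A world satisfying every obligation exists (e.g. c=true, d=true, g=false, h=false, j=false, k=false, n=false, r=false, w=true); no atom is both obligatory and forbidden, so the set is consistent.

Consistent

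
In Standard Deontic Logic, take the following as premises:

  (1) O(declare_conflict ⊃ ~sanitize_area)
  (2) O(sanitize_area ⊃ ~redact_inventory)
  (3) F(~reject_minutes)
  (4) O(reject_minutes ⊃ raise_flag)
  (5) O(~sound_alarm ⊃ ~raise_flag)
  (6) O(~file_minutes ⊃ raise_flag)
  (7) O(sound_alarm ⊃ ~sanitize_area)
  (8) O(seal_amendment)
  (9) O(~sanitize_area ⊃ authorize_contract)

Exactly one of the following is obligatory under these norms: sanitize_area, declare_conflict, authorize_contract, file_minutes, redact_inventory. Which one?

authorize_contract

Premise 3, F(~reject_minutes), is equivalent to O(reject_minutes).
Premise 4 is O(reject_minutes ⊃ raise_flag); since O(reject_minutes), deontic closure gives O(raise_flag).
Premise 5, O(~sound_alarm ⊃ ~raise_flag), contraposes to O(raise_flag ⊃ sound_alarm); with O(raise_flag) we get O(sound_alarm).
From O(sound_alarm) and premise 7, O(sound_alarm ⊃ ~sanitize_area), we obtain O(~sanitize_area).
Premise 9 is O(~sanitize_area ⊃ authorize_contract); since O(~sanitize_area), deontic closure gives O(authorize_contract).
So O(authorize_contract) holds — authorize_contract is obligatory. None of the other listed options is made obligatory by any chain of premises.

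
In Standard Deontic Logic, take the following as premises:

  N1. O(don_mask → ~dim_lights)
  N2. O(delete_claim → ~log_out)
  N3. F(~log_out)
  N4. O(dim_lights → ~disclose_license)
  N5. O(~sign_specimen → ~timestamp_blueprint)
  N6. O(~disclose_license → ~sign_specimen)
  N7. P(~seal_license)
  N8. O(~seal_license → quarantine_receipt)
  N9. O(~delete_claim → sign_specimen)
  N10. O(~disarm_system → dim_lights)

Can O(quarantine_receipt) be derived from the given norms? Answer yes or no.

Premise 8 is O(~seal_license → quarantine_receipt), but O(~seal_license) is not derivable from the premises (the permission P(~seal_license) asserts only ~O(seal_license), not O(~seal_license)), so it does not yield O(quarantine_receipt).
No other premise forces O(quarantine_receipt). An ideal world satisfying every premise can still have quarantine_receipt false, so O(quarantine_receipt) is not derivable.

No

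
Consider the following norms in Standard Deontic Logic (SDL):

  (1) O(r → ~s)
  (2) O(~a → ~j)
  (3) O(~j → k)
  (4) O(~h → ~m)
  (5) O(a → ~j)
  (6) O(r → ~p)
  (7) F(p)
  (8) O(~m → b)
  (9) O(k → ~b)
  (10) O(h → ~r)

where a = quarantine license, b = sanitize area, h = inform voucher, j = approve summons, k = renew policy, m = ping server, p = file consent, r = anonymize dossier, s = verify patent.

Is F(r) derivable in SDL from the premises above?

Yes

Premises 2 and 5 cover both cases: O(~a → ~j) and O(a → ~j). Since ~a ∨ a is a tautology, O(~j) follows.
From O(~j) and premise 3, O(~j → k), we obtain O(k).
With premise 9, O(k → ~b), the K-axiom yields O(~b).
Premise 8 is O(~m → b); contrapositively O(~b → m). Since O(~b) holds, K gives O(m).
Premise 4, O(~h → ~m), contraposes to O(m → h); with O(m) we get O(h).
Applying K to premise 10 (O(h → ~r)) and O(h) yields O(~r).
Premises 1, 6, 7 do not contribute to this derivation.
So O(~r) holds, i.e. F(r). The claim follows.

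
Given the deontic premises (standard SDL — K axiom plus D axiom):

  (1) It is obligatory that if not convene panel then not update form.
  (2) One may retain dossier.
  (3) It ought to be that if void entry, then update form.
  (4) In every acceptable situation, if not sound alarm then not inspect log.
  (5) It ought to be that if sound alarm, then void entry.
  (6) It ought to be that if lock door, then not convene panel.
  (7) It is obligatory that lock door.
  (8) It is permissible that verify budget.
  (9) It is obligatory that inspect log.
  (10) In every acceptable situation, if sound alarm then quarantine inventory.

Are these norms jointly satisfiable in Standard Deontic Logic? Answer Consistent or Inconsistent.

Inconsistent

Premise 7 states O(lock_door) outright.
Premise 6 is O(lock_door → ¬convene_panel); since O(lock_door), deontic closure gives O(¬convene_panel).
Premise 1 is O(¬convene_panel → ¬update_form); since O(¬convene_panel), deontic closure gives O(¬update_form).
Premise 3 is O(void_entry → update_form); contrapositively O(¬update_form → ¬void_entry). Since O(¬update_form) holds, K gives O(¬void_entry).
The contrapositive of premise 5 (O(sound_alarm → void_entry)) is O(¬void_entry → ¬sound_alarm), and O(¬void_entry) is already established, so O(¬sound_alarm).
With premise 4, O(¬sound_alarm → ¬inspect_log), the K-axiom yields O(¬inspect_log).
However, premise 9 gives O(inspect_log).
We now have both O(¬inspect_log) and O(inspect_log) — inspect_log is simultaneously obligatory and forbidden, violating the D-axiom.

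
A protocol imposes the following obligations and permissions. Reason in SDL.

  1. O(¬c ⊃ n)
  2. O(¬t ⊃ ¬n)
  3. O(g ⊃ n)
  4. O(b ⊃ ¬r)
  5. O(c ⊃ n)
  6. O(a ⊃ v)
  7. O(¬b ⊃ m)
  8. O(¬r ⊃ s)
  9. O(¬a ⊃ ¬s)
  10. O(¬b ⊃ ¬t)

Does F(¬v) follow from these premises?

Yes

Premises 1 and 5 are O(¬c ⊃ n) and O(c ⊃ n); every ideal world satisfies ¬c or c, so in either case n holds — hence O(n).
The contrapositive of premise 2 (O(¬t ⊃ ¬n)) is O(n ⊃ t), and O(n) is already established, so O(t).
Premise 10 is O(¬b ⊃ ¬t); contrapositively O(t ⊃ b). Since O(t) holds, K gives O(b).
Applying K to premise 4 (O(b ⊃ ¬r)) and O(b) yields O(¬r).
From O(¬r) and premise 8, O(¬r ⊃ s), we obtain O(s).
The contrapositive of premise 9 (O(¬a ⊃ ¬s)) is O(s ⊃ a), and O(s) is already established, so O(a).
Applying K to premise 6 (O(a ⊃ v)) and O(a) yields O(v).
Premises 3, 7 do not contribute to this derivation.
So O(v) holds, i.e. F(¬v). The claim follows.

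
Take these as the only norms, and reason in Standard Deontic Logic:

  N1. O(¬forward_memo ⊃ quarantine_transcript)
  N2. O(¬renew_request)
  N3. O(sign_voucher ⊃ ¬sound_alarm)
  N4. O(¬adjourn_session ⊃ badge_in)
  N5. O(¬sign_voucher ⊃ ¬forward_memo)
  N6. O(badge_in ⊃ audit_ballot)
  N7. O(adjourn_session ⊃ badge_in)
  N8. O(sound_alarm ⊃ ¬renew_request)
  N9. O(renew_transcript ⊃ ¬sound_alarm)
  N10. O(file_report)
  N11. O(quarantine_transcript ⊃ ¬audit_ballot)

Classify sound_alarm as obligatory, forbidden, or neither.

Forbidden

By case analysis on adjourn_session: premise 7 gives O(adjourn_session ⊃ badge_in) and premise 4 gives O(¬adjourn_session ⊃ badge_in), so O(badge_in) either way.
Premise 6 is O(badge_in ⊃ audit_ballot); since O(badge_in), deontic closure gives O(audit_ballot).
Premise 11 is O(quarantine_transcript ⊃ ¬audit_ballot); contrapositively O(audit_ballot ⊃ ¬quarantine_transcript). Since O(audit_ballot) holds, K gives O(¬quarantine_transcript).
Premise 1, O(¬forward_memo ⊃ quarantine_transcript), contraposes to O(¬quarantine_transcript ⊃ forward_memo); with O(¬quarantine_transcript) we get O(forward_memo).
Premise 5, O(¬sign_voucher ⊃ ¬forward_memo), contraposes to O(forward_memo ⊃ sign_voucher); with O(forward_memo) we get O(sign_voucher).
Applying K to premise 3 (O(sign_voucher ⊃ ¬sound_alarm)) and O(sign_voucher) yields O(¬sound_alarm).
Premises 2, 8, 9, 10 do not contribute to this derivation.
Thus O(¬sound_alarm), which is F(sound_alarm): sound_alarm is forbidden.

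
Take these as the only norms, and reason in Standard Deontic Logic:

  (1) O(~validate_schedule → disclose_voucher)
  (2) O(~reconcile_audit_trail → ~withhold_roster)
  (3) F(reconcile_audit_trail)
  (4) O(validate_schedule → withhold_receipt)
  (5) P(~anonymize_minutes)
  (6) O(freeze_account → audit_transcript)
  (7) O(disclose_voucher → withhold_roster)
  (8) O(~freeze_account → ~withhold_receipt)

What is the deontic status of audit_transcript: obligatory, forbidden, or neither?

Obligatory

Premise 3 is F(reconcile_audit_trail), i.e. O(~reconcile_audit_trail).
With premise 2, O(~reconcile_audit_trail → ~withhold_roster), the K-axiom yields O(~withhold_roster).
Premise 7, O(disclose_voucher → withhold_roster), contraposes to O(~withhold_roster → ~disclose_voucher); with O(~withhold_roster) we get O(~disclose_voucher).
Premise 1, O(~validate_schedule → disclose_voucher), contraposes to O(~disclose_voucher → validate_schedule); with O(~disclose_voucher) we get O(validate_schedule).
From O(validate_schedule) and premise 4, O(validate_schedule → withhold_receipt), we obtain O(withhold_receipt).
Premise 8 is O(~freeze_account → ~withhold_receipt); contrapositively O(withhold_receipt → freeze_account). Since O(withhold_receipt) holds, K gives O(freeze_account).
From O(freeze_account) and premise 6, O(freeze_account → audit_transcript), we obtain O(audit_transcript).
Premise 5 does not contribute to this derivation.
Hence audit_transcript is obligatory.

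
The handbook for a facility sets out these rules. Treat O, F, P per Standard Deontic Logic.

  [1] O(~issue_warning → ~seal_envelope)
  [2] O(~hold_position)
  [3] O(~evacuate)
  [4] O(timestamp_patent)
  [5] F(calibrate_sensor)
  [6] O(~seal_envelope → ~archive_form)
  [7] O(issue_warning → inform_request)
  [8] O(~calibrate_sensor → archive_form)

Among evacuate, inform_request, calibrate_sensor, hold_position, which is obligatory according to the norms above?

F(calibrate_sensor) at premise 5 means O(~calibrate_sensor).
From O(~calibrate_sensor) and premise 8, O(~calibrate_sensor → archive_form), we obtain O(archive_form).
Premise 6 is O(~seal_envelope → ~archive_form); contrapositively O(archive_form → seal_envelope). Since O(archive_form) holds, K gives O(seal_envelope).
Premise 1, O(~issue_warning → ~seal_envelope), contraposes to O(seal_envelope → issue_warning); with O(seal_envelope) we get O(issue_warning).
Premise 7 is O(issue_warning → inform_request); since O(issue_warning), deontic closure gives O(inform_request).
So O(inform_request) holds — inform_request is obligatory. None of the other listed options is made obligatory by any chain of premises.

inform_request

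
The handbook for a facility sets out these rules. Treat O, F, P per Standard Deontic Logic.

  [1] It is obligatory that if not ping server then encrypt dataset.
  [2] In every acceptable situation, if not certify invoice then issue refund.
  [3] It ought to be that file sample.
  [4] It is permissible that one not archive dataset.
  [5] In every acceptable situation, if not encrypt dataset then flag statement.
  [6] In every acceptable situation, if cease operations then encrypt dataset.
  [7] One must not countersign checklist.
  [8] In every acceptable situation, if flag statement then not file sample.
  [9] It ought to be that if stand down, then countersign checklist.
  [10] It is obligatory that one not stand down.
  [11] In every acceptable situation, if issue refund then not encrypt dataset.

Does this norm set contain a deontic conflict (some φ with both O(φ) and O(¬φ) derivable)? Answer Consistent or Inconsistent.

Consistent

Premise 9 is O(stand_down → countersign_checklist), but O(stand_down) is not derivable from the premises, so it does not yield O(countersign_checklist).
So O(countersign_checklist) is not derivable, and the apparent clash with O(¬countersign_checklist) does not arise.
A world satisfying every obligation exists (e.g. archive_dataset=false, cease_operations=false, certify_invoice=true, countersign_checklist=false, encrypt_dataset=true, file_sample=true, flag_statement=false, issue_refund=false, ping_server=false, stand_down=false); no atom is both obligatory and forbidden, so the set is consistent.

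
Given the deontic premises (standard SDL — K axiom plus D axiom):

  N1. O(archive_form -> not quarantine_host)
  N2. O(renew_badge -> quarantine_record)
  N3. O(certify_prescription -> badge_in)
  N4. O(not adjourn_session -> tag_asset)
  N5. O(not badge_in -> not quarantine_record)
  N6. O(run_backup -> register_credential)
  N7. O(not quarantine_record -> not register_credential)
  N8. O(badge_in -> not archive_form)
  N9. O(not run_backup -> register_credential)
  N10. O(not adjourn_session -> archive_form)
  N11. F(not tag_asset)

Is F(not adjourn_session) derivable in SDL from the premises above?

Yes

By case analysis on run_backup: premise 6 gives O(run_backup -> register_credential) and premise 9 gives O(not run_backup -> register_credential), so O(register_credential) either way.
The contrapositive of premise 7 (O(not quarantine_record -> not register_credential)) is O(register_credential -> quarantine_record), and O(register_credential) is already established, so O(quarantine_record).
Premise 5 is O(not badge_in -> not quarantine_record); contrapositively O(quarantine_record -> badge_in). Since O(quarantine_record) holds, K gives O(badge_in).
Premise 8 is O(badge_in -> not archive_form); since O(badge_in), deontic closure gives O(not archive_form).
The contrapositive of premise 10 (O(not adjourn_session -> archive_form)) is O(not archive_form -> adjourn_session), and O(not archive_form) is already established, so O(adjourn_session).
Premises 1, 2, 3, 4, 11 do not contribute to this derivation.
So O(adjourn_session) holds, i.e. F(not adjourn_session). The claim follows.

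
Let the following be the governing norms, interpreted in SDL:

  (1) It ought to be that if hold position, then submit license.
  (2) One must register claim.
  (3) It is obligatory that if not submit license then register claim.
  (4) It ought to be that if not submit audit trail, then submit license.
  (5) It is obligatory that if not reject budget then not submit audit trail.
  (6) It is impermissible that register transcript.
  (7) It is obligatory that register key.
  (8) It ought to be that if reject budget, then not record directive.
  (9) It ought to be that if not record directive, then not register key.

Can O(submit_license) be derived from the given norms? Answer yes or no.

Yes

Premise 7 gives O(register_key).
Premise 9, O(¬record_directive → ¬register_key), contraposes to O(register_key → record_directive); with O(register_key) we get O(record_directive).
Premise 8 is O(reject_budget → ¬record_directive); contrapositively O(record_directive → ¬reject_budget). Since O(record_directive) holds, K gives O(¬reject_budget).
Premise 5 is O(¬reject_budget → ¬submit_audit_trail); since O(¬reject_budget), deontic closure gives O(¬submit_audit_trail).
With premise 4, O(¬submit_audit_trail → submit_license), the K-axiom yields O(submit_license).
Premises 1, 2, 3, 6 do not contribute to this derivation.
So O(submit_license) follows.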